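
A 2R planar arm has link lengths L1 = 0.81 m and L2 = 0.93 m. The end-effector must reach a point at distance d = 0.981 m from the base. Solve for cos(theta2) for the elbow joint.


cos(th2) = (d^2 - L1^2 - L2^2)/(2*L1*L2) = (0.981^2 - 0.81^2 - 0.93^2)/(2*0.81*0.93) = -0.3708

-0.3708


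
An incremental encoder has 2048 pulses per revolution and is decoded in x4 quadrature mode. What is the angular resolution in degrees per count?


resolution = 360 / (PPR * 4) = 360 / 8192 = 0.0439

0.0439 degrees


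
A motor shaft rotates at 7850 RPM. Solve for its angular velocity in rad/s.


omega = 7850 * 2*pi/60 = 822.0501

822.0501 rad/s


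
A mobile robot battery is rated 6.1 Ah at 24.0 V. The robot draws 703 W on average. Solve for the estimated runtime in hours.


E = 6.1*24.0 = 146.4000 Wh
t = E/P = 146.4000/703 = 0.2083

0.2083 hours


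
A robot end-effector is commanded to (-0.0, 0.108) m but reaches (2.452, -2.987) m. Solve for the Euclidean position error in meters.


dx = 2.452 - (-0.0) = 2.4520, dy = -2.987 - (0.108) = -3.0950
err = sqrt(6.012304 + 9.579025) = 3.9486

3.9486 m


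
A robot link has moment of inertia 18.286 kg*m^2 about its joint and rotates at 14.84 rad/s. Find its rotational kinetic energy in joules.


KE = (1/2)*I*omega^2 = 0.5*18.286*14.84^2 = 2013.5227

2013.5227 J


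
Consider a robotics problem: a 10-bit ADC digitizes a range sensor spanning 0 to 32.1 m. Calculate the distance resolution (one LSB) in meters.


res = range / 2^n = 32.1/2^10 = 32.1/1024 = 0.0313

0.0313 m


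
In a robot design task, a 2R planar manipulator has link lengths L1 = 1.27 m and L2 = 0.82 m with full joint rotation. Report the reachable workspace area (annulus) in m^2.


r_max = L1 + L2 = 2.0900, r_min = |L1 - L2| = 0.4500
A = pi*(r_max^2 - r_min^2) = pi*(4.3681 - 0.2025) = 13.0866

13.0866 m^2


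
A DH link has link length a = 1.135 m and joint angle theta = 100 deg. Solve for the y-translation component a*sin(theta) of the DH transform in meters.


a*sin(theta) = 1.135*sin(100 deg) = 1.1178

1.1178 m


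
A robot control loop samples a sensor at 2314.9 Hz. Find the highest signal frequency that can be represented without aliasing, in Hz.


f_max = f_s/2 = 2314.9/2 = 1157.4500

1157.4500 Hz


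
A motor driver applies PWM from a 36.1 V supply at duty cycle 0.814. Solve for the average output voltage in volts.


V_avg = V_supply * D = 36.1*0.814 = 29.3854

29.3854 V


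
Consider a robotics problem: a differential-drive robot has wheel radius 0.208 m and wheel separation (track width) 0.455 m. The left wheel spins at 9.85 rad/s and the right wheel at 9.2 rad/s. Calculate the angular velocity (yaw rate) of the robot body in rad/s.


omega = r*(wR - wL)/L = 0.208*(9.2 - (9.85))/0.455 = -0.2971

-0.2971 rad/s


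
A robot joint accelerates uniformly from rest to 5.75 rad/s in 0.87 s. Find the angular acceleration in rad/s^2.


alpha = delta_omega / t = 5.75 / 0.87 = 6.6092

6.6092 rad/s^2


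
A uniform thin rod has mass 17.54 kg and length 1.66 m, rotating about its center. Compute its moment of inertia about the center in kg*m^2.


I = (1/12)*m*L^2 = (1/12)*17.54*1.66^2 = 4.0278

4.0278 kg*m^2


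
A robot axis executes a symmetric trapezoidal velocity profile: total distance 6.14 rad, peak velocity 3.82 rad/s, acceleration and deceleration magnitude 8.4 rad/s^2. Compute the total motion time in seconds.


t_acc = v/a = 3.82/8.4 = 0.454762 s
d_acc = v^2/(2a) = 0.868595 rad (each ramp)
d_cruise = 6.14 - 2*0.868595 = 4.402810 rad
t_cruise = 4.402810/3.82 = 1.152568 s
t_total = 2*0.454762 + 1.152568 = 2.0621

2.0621 s


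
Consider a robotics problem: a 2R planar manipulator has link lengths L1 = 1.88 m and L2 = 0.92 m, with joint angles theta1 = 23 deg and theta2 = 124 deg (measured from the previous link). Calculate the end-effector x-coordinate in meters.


x = L1*cos(th1) + L2*cos(th1+th2) = 1.88*cos(23 deg) + 0.92*cos(147 deg) = 0.9590

0.9590 m


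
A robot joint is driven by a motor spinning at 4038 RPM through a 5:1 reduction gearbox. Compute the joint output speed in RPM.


omega_joint = omega_motor / N = 4038 / 5 = 807.6000

807.6000 RPM


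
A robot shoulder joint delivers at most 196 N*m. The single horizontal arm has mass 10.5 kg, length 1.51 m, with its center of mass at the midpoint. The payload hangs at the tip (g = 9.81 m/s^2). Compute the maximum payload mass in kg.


tau_arm = m_arm*g*(L/2) = 10.5*9.81*1.51/2 = 77.7688 N*m
tau_payload = tau_max - tau_arm = 196 - 77.7688 = 118.2312
m_payload = tau_payload / (g*L) = 118.2312 / (9.81*1.51) = 7.9815

7.9815 kg


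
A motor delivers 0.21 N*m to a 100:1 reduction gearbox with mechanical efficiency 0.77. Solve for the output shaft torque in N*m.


tau_out = tau_in * N * eta = 0.21 * 100 * 0.77 = 16.1700

16.1700 N*m


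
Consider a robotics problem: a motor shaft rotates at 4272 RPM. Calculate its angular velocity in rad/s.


omega = 4272 * 2*pi/60 = 447.3628

447.3628 rad/s


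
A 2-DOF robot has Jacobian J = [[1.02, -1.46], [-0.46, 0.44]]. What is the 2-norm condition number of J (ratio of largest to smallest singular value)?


JJ^T eigenvalues: trace(JJ^T) = 3.5772, det(JJ^T) = det(J)^2 = 0.04963984
s_max^2 = (3.5772 + sqrt(12.59780048))/2 = 3.56326902
s_min^2 = (3.5772 - sqrt(12.59780048))/2 = 0.01393098
kappa = s_max/s_min = sqrt(3.56326902/0.01393098) = 15.9931

15.9931


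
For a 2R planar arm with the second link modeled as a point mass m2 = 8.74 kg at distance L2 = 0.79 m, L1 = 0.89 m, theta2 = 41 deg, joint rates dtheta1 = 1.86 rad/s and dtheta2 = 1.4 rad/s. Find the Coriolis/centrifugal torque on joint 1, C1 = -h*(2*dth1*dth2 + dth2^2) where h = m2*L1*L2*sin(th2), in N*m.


h = m2*L1*L2*sin(th2) = 8.74*0.89*0.79*sin(41 deg) = 4.031544
C1 = -h*(2*1.86*1.4 + 1.4^2) = -4.031544*7.1680 = -28.8981

-28.8981 N*m


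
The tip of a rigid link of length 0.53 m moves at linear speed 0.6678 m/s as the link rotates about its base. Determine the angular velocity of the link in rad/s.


omega = v / L = 0.6678 / 0.53 = 1.2600

1.2600 rad/s


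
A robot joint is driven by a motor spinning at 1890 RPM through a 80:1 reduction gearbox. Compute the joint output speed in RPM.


omega_joint = omega_motor / N = 1890 / 80 = 23.6250

23.6250 RPM


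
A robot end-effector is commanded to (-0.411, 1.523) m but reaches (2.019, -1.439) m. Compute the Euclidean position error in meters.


dx = 2.019 - (-0.411) = 2.4300, dy = -1.439 - (1.523) = -2.9620
err = sqrt(5.904900 + 8.773444) = 3.8312

3.8312 m


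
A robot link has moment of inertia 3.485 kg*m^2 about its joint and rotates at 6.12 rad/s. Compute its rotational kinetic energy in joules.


KE = (1/2)*I*omega^2 = 0.5*3.485*6.12^2 = 65.2643

65.2643 J


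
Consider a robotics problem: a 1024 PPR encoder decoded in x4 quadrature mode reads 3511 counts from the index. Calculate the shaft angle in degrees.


angle = counts * 360 / (PPR*4) = 3511 * 360 / 4096 = 308.5840

308.5840 degrees


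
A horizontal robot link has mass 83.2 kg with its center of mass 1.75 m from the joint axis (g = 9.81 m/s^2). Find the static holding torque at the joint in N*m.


tau = m*g*L = 83.2 * 9.81 * 1.75 = 1428.3360

1428.3360 N*m


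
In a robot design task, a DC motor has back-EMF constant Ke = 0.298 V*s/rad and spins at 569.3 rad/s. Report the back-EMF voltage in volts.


V_emf = Ke * omega = 0.298*569.3 = 169.6514

169.6514 V


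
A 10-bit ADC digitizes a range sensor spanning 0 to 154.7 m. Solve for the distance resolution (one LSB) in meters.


res = range / 2^n = 154.7/2^10 = 154.7/1024 = 0.1511

0.1511 m


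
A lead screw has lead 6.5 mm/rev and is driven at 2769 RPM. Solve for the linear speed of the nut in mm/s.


v = lead * (RPM/60) = 6.5*2769/60 = 299.9750

299.9750 mm/s


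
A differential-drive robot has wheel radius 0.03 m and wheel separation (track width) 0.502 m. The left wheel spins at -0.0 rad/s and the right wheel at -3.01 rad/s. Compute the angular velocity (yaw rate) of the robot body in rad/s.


omega = r*(wR - wL)/L = 0.03*(-3.01 - (-0.0))/0.502 = -0.1799

-0.1799 rad/s


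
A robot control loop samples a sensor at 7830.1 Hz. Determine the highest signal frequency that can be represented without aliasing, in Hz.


f_max = f_s/2 = 7830.1/2 = 3915.0500

3915.0500 Hz


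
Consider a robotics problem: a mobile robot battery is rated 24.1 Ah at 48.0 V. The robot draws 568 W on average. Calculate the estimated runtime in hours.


E = 24.1*48.0 = 1156.8000 Wh
t = E/P = 1156.8000/568 = 2.0366

2.0366 hours


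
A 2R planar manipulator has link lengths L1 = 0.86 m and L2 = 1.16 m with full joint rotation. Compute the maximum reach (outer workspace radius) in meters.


r_max = L1 + L2 = 0.86 + 1.16 = 2.0200

2.0200 m


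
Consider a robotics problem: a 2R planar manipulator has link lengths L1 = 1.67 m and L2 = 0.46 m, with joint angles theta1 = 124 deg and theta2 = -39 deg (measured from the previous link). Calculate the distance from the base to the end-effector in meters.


x = L1*cos(th1) + L2*cos(th1+th2) = -0.893761
y = L1*sin(th1) + L2*sin(th1+th2) = 1.842742
d = sqrt(x^2 + y^2) = sqrt(0.798809 + 3.395698) = 2.0480

2.0480 m


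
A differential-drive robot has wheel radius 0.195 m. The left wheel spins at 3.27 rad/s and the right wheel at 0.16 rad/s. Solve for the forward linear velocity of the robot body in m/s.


v = r*(wR + wL)/2 = 0.195*(0.16 + 3.27)/2 = 0.3344

0.3344 m/s


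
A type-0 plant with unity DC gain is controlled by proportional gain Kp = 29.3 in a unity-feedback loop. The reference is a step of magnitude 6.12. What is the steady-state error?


e_ss = R/(1 + Kp) = 6.12/(1 + 29.3) = 6.12/30.3000 = 0.2020

0.2020


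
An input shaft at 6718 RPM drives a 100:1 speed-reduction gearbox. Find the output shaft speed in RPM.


omega_out = omega_in / N = 6718 / 100 = 67.1800

67.1800 RPM


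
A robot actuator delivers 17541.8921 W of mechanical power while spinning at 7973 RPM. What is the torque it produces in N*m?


omega = 7973 * 2*pi/60 = 834.930608 rad/s
tau = P / omega = 17541.8921 / 834.930608 = 21.0100

21.0100 N*m


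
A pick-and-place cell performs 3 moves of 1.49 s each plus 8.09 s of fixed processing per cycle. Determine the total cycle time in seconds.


T = 3*1.49 + 8.09 = 12.5600

12.5600 s


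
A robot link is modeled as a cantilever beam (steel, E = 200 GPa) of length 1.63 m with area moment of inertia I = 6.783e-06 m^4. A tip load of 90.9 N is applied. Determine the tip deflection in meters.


delta = F*L^3/(3*E*I) = 90.9*1.63^3/(3*2.000e+11*6.783e-06)
      = 393.6649023/4069800 = 9.6728e-05

9.6728e-05 m


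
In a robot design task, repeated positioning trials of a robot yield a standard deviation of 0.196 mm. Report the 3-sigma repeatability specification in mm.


repeatability = 3*sigma = 3*0.196 = 0.5880

0.5880 mm


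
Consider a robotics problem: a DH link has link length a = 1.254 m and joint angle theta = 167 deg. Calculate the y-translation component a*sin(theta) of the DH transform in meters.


a*sin(theta) = 1.254*sin(167 deg) = 0.2821

0.2821 m


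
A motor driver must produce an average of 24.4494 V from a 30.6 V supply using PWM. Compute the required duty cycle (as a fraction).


D = V_avg/V_supply = 24.4494/30.6 = 0.7990

0.7990


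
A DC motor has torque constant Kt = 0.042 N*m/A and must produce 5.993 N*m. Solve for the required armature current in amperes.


I = tau / Kt = 5.993/0.042 = 142.6905

142.6905 A


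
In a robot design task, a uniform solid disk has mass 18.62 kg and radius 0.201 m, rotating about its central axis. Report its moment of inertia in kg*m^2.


I = (1/2)*m*R^2 = 0.5*18.62*0.201^2 = 0.3761

0.3761 kg*m^2


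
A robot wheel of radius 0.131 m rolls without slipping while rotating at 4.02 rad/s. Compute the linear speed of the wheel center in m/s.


v = omega * r = 4.02 * 0.131 = 0.5266

0.5266 m/s


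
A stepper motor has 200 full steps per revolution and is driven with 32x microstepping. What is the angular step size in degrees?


step = 360/(200*32) = 360/6400 = 0.0563

0.0563 degrees


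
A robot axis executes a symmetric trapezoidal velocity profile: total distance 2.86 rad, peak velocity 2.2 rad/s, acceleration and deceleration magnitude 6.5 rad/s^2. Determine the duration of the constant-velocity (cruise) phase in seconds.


t_acc = v/a = 0.338462 s, d_acc = v^2/(2a) = 0.372308 rad each
d_cruise = 2.86 - 2*0.372308 = 2.115384 rad
t_cruise = d_cruise/v = 2.115384/2.2 = 0.9615

0.9615 s


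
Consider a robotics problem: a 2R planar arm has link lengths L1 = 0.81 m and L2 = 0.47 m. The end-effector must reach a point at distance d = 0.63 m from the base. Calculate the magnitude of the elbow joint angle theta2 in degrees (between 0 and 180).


cos(th2) = (d^2 - L1^2 - L2^2)/(2*L1*L2) = (0.63^2 - 0.81^2 - 0.47^2)/(2*0.81*0.47) = -0.63054899
th2 = acos(-0.63054899) = 129.0906 deg

129.0906 degrees


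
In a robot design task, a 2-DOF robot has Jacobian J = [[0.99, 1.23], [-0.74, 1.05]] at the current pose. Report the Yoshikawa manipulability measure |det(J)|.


det(J) = 0.99*1.05 - (1.23)*(-0.74) = 1.9497
|det(J)| = 1.9497

1.9497


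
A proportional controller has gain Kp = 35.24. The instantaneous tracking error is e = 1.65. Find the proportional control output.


u_P = Kp * e = 35.24 * 1.65 = 58.1460

58.1460


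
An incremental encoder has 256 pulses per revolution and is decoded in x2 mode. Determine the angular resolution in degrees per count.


resolution = 360 / (PPR * 2) = 360 / 512 = 0.7031

0.7031 degrees


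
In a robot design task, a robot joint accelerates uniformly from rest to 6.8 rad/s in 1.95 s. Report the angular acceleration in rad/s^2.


alpha = delta_omega / t = 6.8 / 1.95 = 3.4872

3.4872 rad/s^2


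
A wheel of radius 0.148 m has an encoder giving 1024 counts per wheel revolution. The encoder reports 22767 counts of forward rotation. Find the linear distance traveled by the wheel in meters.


revs = 22767/1024 = 22.233398
d = revs * 2*pi*r = 22.233398 * 2*pi*0.148 = 20.6751

20.6751 m


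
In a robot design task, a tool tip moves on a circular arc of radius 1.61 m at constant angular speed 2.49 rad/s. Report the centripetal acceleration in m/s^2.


a_c = omega^2 * r = 2.49^2 * 1.61 = 9.9822

9.9822 m/s^2


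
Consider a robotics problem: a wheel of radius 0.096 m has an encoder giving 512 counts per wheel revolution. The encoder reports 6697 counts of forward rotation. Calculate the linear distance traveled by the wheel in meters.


revs = 6697/512 = 13.080078
d = revs * 2*pi*r = 13.080078 * 2*pi*0.096 = 7.8897

7.8897 m


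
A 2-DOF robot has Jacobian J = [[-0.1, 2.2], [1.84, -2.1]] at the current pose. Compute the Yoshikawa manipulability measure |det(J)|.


det(J) = -0.1*-2.1 - (2.2)*(1.84) = -3.8380
|det(J)| = 3.8380

3.8380


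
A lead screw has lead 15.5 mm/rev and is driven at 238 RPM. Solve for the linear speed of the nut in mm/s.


v = lead * (RPM/60) = 15.5*238/60 = 61.4833

61.4833 mm/s


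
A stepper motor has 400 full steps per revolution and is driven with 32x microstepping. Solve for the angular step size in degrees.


step = 360/(400*32) = 360/12800 = 0.0281

0.0281 degrees


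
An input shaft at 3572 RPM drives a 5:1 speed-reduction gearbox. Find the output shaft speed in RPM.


omega_out = omega_in / N = 3572 / 5 = 714.4000

714.4000 RPM


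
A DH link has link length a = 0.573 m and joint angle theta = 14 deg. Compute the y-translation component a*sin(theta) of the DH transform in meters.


a*sin(theta) = 0.573*sin(14 deg) = 0.1386

0.1386 m


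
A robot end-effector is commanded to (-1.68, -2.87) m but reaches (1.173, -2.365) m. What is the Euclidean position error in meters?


dx = 1.173 - (-1.68) = 2.8530, dy = -2.365 - (-2.87) = 0.5050
err = sqrt(8.139609 + 0.255025) = 2.8973

2.8973 m


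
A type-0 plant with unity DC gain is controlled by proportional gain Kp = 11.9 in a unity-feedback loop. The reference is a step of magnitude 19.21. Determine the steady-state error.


e_ss = R/(1 + Kp) = 19.21/(1 + 11.9) = 19.21/12.9000 = 1.4891

1.4891


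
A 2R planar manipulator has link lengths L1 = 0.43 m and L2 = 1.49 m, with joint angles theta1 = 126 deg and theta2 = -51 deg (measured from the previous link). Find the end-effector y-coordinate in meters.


y = L1*sin(th1) + L2*sin(th1+th2) = 0.43*sin(126 deg) + 1.49*sin(75 deg) = 1.7871

1.7871 m


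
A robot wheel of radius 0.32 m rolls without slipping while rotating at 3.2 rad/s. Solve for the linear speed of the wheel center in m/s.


v = omega * r = 3.2 * 0.32 = 1.0240

1.0240 m/s


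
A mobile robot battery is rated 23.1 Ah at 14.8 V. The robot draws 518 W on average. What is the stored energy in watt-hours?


E = capacity * V = 23.1*14.8 = 341.8800

341.8800 Wh


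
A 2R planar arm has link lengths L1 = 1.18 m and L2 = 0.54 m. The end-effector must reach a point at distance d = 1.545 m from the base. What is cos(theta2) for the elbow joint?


cos(th2) = (d^2 - L1^2 - L2^2)/(2*L1*L2) = (1.545^2 - 1.18^2 - 0.54^2)/(2*1.18*0.54) = 0.5517

0.5517


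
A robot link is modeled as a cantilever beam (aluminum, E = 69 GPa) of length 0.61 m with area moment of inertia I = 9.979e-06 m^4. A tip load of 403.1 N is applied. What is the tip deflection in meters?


delta = F*L^3/(3*E*I) = 403.1*0.61^3/(3*6.900e+10*9.979e-06)
      = 91.4960411/2065653 = 4.4294e-05

4.4294e-05 m


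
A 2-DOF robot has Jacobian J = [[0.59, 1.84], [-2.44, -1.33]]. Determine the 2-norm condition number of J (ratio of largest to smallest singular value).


JJ^T eigenvalues: trace(JJ^T) = 11.4562, det(JJ^T) = det(J)^2 = 13.72628401
s_max^2 = (11.4562 + sqrt(76.33938240))/2 = 10.09672056
s_min^2 = (11.4562 - sqrt(76.33938240))/2 = 1.35947944
kappa = s_max/s_min = sqrt(10.09672056/1.35947944) = 2.7252

2.7252


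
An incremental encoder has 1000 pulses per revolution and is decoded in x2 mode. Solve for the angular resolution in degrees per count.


resolution = 360 / (PPR * 2) = 360 / 2000 = 0.1800

0.1800 degrees


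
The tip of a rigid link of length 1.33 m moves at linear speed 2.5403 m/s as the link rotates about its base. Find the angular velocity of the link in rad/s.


omega = v / L = 2.5403 / 1.33 = 1.9100

1.9100 rad/s


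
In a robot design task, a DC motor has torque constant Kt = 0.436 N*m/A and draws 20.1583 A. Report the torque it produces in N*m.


tau = Kt * I = 0.436*20.1583 = 8.7890

8.7890 N*m


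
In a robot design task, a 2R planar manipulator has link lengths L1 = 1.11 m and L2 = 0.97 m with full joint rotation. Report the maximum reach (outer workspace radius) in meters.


r_max = L1 + L2 = 1.11 + 0.97 = 2.0800

2.0800 m


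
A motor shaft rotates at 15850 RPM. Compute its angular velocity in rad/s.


omega = 15850 * 2*pi/60 = 1659.8081

1659.8081 rad/s


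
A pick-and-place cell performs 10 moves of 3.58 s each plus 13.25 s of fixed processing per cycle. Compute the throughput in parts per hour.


T_cycle = 10*3.58 + 13.25 = 49.0500 s
rate = 3600/T = 73.3945

73.3945 parts/hour


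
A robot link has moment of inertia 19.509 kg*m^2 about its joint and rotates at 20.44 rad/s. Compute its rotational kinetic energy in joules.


KE = (1/2)*I*omega^2 = 0.5*19.509*20.44^2 = 4075.3677

4075.3677 J


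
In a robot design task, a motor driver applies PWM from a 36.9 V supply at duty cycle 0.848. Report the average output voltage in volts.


V_avg = V_supply * D = 36.9*0.848 = 31.2912

31.2912 V


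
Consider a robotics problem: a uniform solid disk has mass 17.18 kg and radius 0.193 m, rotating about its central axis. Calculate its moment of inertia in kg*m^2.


I = (1/2)*m*R^2 = 0.5*17.18*0.193^2 = 0.3200

0.3200 kg*m^2


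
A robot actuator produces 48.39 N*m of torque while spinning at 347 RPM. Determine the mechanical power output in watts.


omega = 347 * 2*pi/60 = 36.337755 rad/s
P = tau * omega = 48.39 * 36.337755 = 1758.3840

1758.3840 W


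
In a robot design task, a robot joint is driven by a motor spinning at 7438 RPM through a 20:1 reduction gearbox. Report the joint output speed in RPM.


omega_joint = omega_motor / N = 7438 / 20 = 371.9000

371.9000 RPM


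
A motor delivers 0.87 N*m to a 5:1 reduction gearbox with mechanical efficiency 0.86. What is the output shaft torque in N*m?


tau_out = tau_in * N * eta = 0.87 * 5 * 0.86 = 3.7410

3.7410 N*m


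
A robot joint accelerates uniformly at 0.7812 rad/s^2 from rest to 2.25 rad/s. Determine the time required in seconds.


t = delta_omega / alpha = 2.25 / 0.7812 = 2.8802

2.8802 s


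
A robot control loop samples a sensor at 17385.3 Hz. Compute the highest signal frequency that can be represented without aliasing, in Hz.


f_max = f_s/2 = 17385.3/2 = 8692.6500

8692.6500 Hz


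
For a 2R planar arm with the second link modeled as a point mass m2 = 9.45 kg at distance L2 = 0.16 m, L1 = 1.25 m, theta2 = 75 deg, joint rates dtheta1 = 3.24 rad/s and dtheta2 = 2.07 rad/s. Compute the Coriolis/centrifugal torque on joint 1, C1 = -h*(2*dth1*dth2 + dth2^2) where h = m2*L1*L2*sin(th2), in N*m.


h = m2*L1*L2*sin(th2) = 9.45*1.25*0.16*sin(75 deg) = 1.825600
C1 = -h*(2*3.24*2.07 + 2.07^2) = -1.825600*17.6985 = -32.3104

-32.3104 N*m


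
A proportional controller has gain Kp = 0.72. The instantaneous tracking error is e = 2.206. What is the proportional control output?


u_P = Kp * e = 0.72 * 2.206 = 1.5883

1.5883


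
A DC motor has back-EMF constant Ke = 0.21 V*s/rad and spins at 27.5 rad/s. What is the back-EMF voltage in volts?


V_emf = Ke * omega = 0.21*27.5 = 5.7750

5.7750 V


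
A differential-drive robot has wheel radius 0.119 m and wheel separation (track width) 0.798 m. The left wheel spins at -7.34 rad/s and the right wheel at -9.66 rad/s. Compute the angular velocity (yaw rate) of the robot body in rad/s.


omega = r*(wR - wL)/L = 0.119*(-9.66 - (-7.34))/0.798 = -0.3460

-0.3460 rad/s


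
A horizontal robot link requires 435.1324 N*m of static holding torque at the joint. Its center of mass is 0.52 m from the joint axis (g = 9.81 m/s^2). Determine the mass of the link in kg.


m = tau / (g*L) = 435.1324 / (9.81 * 0.52) = 85.3000

85.3000 kg


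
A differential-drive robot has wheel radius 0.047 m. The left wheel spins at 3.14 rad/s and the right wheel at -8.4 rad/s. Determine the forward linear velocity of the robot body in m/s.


v = r*(wR + wL)/2 = 0.047*(-8.4 + 3.14)/2 = -0.1236

-0.1236 m/s


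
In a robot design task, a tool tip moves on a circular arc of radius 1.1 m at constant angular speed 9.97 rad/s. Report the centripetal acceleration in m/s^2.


a_c = omega^2 * r = 9.97^2 * 1.1 = 109.3410

109.3410 m/s^2


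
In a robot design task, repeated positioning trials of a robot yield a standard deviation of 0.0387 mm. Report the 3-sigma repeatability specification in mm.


repeatability = 3*sigma = 3*0.0387 = 0.1161

0.1161 mm


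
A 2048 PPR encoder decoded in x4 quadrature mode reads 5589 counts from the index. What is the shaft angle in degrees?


angle = counts * 360 / (PPR*4) = 5589 * 360 / 8192 = 245.6104

245.6104 degrees


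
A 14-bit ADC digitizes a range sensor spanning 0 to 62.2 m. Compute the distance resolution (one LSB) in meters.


res = range / 2^n = 62.2/2^14 = 62.2/16384 = 0.0038

0.0038 m


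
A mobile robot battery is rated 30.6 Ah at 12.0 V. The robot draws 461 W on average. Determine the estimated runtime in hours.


E = 30.6*12.0 = 367.2000 Wh
t = E/P = 367.2000/461 = 0.7965

0.7965 hours


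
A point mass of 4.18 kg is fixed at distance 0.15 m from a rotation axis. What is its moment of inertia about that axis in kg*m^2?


I = m*r^2 = 4.18*0.15^2 = 0.0940

0.0940 kg*m^2


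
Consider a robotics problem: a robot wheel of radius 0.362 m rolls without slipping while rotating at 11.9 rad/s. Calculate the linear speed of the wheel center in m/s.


v = omega * r = 11.9 * 0.362 = 4.3078

4.3078 m/s


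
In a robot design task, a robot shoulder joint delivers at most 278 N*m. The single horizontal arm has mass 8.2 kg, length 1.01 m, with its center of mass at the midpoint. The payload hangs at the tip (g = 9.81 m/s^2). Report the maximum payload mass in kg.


tau_arm = m_arm*g*(L/2) = 8.2*9.81*1.01/2 = 40.6232 N*m
tau_payload = tau_max - tau_arm = 278 - 40.6232 = 237.3768
m_payload = tau_payload / (g*L) = 237.3768 / (9.81*1.01) = 23.9579

23.9579 kg


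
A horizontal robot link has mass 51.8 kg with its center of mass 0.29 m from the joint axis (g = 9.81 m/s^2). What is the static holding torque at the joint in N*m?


tau = m*g*L = 51.8 * 9.81 * 0.29 = 147.3658

147.3658 N*m


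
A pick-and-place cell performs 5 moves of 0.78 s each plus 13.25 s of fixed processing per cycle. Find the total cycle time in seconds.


T = 5*0.78 + 13.25 = 17.1500

17.1500 s


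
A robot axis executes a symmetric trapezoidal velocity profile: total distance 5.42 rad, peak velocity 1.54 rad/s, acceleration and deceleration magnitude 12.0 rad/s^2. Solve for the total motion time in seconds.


t_acc = v/a = 1.54/12.0 = 0.128333 s
d_acc = v^2/(2a) = 0.098817 rad (each ramp)
d_cruise = 5.42 - 2*0.098817 = 5.222366 rad
t_cruise = 5.222366/1.54 = 3.391147 s
t_total = 2*0.128333 + 3.391147 = 3.6478

3.6478 s


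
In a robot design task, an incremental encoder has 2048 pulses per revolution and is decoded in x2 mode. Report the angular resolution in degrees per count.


resolution = 360 / (PPR * 2) = 360 / 4096 = 0.0879

0.0879 degrees


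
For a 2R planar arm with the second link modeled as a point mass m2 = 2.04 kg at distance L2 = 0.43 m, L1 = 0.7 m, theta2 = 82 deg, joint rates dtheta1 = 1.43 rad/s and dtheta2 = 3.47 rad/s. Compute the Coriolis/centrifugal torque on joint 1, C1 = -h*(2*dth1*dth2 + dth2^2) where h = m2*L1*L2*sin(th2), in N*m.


h = m2*L1*L2*sin(th2) = 2.04*0.7*0.43*sin(82 deg) = 0.608064
C1 = -h*(2*1.43*3.47 + 3.47^2) = -0.608064*21.9651 = -13.3562

-13.3562 N*m


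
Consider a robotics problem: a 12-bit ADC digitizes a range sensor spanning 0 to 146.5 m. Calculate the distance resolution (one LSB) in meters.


res = range / 2^n = 146.5/2^12 = 146.5/4096 = 0.0358

0.0358 m


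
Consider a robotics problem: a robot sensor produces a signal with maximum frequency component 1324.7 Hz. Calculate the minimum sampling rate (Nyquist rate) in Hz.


f_s,min = 2*f_max = 2*1324.7 = 2649.4000

2649.4000 Hz


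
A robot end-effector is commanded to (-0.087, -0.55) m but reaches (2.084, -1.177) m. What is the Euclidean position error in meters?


dx = 2.084 - (-0.087) = 2.1710, dy = -1.177 - (-0.55) = -0.6270
err = sqrt(4.713241 + 0.393129) = 2.2597

2.2597 m


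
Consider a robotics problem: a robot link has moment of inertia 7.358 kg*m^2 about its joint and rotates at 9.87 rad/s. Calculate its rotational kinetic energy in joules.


KE = (1/2)*I*omega^2 = 0.5*7.358*9.87^2 = 358.3968

358.3968 J


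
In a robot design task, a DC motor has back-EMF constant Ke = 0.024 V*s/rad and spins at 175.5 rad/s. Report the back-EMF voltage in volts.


V_emf = Ke * omega = 0.024*175.5 = 4.2120

4.2120 V


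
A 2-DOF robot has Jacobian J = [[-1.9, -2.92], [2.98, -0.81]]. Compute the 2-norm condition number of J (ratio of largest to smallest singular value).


JJ^T eigenvalues: trace(JJ^T) = 21.6729, det(JJ^T) = det(J)^2 = 104.86988836
s_max^2 = (21.6729 + sqrt(50.23504097))/2 = 14.38028412
s_min^2 = (21.6729 - sqrt(50.23504097))/2 = 7.29261588
kappa = s_max/s_min = sqrt(14.38028412/7.29261588) = 1.4042

1.4042


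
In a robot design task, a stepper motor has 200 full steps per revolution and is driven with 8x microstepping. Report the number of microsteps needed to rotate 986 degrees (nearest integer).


step_size = 360/(200*8) = 360/1600 = 0.225000 deg
n = 986/(360/1600) = 986*1600/360 = 4382.2222 -> 4382

4382 steps


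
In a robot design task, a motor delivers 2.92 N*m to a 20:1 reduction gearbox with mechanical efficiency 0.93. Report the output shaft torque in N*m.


tau_out = tau_in * N * eta = 2.92 * 20 * 0.93 = 54.3120

54.3120 N*m


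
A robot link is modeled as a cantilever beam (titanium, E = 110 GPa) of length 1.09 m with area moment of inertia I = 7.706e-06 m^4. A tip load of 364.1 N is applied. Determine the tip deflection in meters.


delta = F*L^3/(3*E*I) = 364.1*1.09^3/(3*1.100e+11*7.706e-06)
      = 471.5200589/2542980 = 1.8542e-04

1.8542e-04 m


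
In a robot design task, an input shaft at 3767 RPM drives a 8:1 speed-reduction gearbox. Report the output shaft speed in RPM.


omega_out = omega_in / N = 3767 / 8 = 470.8750

470.8750 RPM


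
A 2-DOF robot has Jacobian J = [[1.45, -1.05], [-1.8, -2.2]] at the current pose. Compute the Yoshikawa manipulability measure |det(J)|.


det(J) = 1.45*-2.2 - (-1.05)*(-1.8) = -5.0800
|det(J)| = 5.0800

5.0800


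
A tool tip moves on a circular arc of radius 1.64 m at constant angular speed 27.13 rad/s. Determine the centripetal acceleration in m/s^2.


a_c = omega^2 * r = 27.13^2 * 1.64 = 1207.1005

1207.1005 m/s^2


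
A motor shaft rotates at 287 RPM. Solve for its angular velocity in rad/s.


omega = 287 * 2*pi/60 = 30.0546

30.0546 rad/s


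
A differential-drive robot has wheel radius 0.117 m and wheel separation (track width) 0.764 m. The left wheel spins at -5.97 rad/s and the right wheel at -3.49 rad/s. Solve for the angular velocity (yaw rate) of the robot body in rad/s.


omega = r*(wR - wL)/L = 0.117*(-3.49 - (-5.97))/0.764 = 0.3798

0.3798 rad/s


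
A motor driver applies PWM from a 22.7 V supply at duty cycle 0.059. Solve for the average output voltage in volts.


V_avg = V_supply * D = 22.7*0.059 = 1.3393

1.3393 V


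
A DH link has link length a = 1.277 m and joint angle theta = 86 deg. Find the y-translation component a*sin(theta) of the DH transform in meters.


a*sin(theta) = 1.277*sin(86 deg) = 1.2739

1.2739 m


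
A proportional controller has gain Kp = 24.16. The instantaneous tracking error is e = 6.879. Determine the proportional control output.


u_P = Kp * e = 24.16 * 6.879 = 166.1966

166.1966


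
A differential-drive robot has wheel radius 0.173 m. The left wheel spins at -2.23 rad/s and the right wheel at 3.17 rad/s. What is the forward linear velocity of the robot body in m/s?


v = r*(wR + wL)/2 = 0.173*(3.17 + -2.23)/2 = 0.0813

0.0813 m/s


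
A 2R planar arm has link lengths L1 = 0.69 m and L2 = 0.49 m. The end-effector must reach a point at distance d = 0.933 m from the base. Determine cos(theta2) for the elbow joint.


cos(th2) = (d^2 - L1^2 - L2^2)/(2*L1*L2) = (0.933^2 - 0.69^2 - 0.49^2)/(2*0.69*0.49) = 0.2282

0.2282


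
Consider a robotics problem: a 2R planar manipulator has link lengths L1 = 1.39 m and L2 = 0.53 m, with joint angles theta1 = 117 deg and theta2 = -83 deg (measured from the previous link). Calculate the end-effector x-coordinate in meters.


x = L1*cos(th1) + L2*cos(th1+th2) = 1.39*cos(117 deg) + 0.53*cos(34 deg) = -0.1917

-0.1917 m


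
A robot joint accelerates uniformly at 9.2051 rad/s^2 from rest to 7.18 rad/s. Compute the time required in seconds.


t = delta_omega / alpha = 7.18 / 9.2051 = 0.7800

0.7800 s


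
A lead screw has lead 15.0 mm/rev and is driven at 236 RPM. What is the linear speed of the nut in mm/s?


v = lead * (RPM/60) = 15.0*236/60 = 59.0000

59.0000 mm/s


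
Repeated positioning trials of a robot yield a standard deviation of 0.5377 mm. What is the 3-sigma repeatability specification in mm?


repeatability = 3*sigma = 3*0.5377 = 1.6131

1.6131 mm


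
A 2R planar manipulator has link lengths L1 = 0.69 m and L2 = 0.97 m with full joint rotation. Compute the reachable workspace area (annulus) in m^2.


r_max = L1 + L2 = 1.6600, r_min = |L1 - L2| = 0.2800
A = pi*(r_max^2 - r_min^2) = pi*(2.7556 - 0.0784) = 8.4107

8.4107 m^2


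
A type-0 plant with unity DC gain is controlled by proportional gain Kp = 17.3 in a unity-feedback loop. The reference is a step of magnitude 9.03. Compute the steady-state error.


e_ss = R/(1 + Kp) = 9.03/(1 + 17.3) = 9.03/18.3000 = 0.4934

0.4934


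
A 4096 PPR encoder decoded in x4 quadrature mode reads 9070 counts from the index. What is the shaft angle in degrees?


angle = counts * 360 / (PPR*4) = 9070 * 360 / 16384 = 199.2920

199.2920 degrees


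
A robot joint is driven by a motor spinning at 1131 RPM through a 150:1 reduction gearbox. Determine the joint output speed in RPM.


omega_joint = omega_motor / N = 1131 / 150 = 7.5400

7.5400 RPM


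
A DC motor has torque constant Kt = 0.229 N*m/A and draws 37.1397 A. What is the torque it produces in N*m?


tau = Kt * I = 0.229*37.1397 = 8.5050

8.5050 N*m


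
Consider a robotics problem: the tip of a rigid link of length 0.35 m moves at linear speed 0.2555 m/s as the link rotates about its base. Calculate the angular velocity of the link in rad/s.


omega = v / L = 0.2555 / 0.35 = 0.7300

0.7300 rad/s


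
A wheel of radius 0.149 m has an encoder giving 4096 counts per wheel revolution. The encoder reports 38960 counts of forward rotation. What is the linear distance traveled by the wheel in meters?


revs = 38960/4096 = 9.511719
d = revs * 2*pi*r = 9.511719 * 2*pi*0.149 = 8.9048

8.9048 m


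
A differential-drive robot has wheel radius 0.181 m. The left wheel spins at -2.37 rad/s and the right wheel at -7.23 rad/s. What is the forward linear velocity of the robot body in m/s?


v = r*(wR + wL)/2 = 0.181*(-7.23 + -2.37)/2 = -0.8688

-0.8688 m/s


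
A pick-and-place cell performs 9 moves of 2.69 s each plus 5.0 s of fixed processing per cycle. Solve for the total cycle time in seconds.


T = 9*2.69 + 5.0 = 29.2100

29.2100 s


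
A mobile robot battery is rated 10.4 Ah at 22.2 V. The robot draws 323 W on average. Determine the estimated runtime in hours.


E = 10.4*22.2 = 230.8800 Wh
t = E/P = 230.8800/323 = 0.7148

0.7148 hours


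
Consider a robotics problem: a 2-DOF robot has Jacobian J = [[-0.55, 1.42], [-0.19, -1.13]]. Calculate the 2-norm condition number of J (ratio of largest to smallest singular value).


JJ^T eigenvalues: trace(JJ^T) = 3.6319, det(JJ^T) = det(J)^2 = 0.79441569
s_max^2 = (3.6319 + sqrt(10.01303485))/2 = 3.39811899
s_min^2 = (3.6319 - sqrt(10.01303485))/2 = 0.23378101
kappa = s_max/s_min = sqrt(3.39811899/0.23378101) = 3.8125

3.8125


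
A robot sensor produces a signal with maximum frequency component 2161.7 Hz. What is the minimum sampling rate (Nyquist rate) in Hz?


f_s,min = 2*f_max = 2*2161.7 = 4323.4000

4323.4000 Hz


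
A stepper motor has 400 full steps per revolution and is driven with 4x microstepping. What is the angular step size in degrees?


step = 360/(400*4) = 360/1600 = 0.2250

0.2250 degrees


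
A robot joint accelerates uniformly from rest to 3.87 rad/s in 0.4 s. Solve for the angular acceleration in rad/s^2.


alpha = delta_omega / t = 3.87 / 0.4 = 9.6750

9.6750 rad/s^2


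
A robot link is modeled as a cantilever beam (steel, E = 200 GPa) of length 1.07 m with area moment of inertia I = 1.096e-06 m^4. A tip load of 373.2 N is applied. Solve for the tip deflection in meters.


delta = F*L^3/(3*E*I) = 373.2*1.07^3/(3*2.000e+11*1.096e-06)
      = 457.1860476/657600 = 6.9523e-04

6.9523e-04 m


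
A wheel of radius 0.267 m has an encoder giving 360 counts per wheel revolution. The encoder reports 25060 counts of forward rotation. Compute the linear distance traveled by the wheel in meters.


revs = 25060/360 = 69.611111
d = revs * 2*pi*r = 69.611111 * 2*pi*0.267 = 116.7803

116.7803 m


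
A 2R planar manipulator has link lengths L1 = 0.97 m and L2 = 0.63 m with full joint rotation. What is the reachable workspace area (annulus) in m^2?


r_max = L1 + L2 = 1.6000, r_min = |L1 - L2| = 0.3400
A = pi*(r_max^2 - r_min^2) = pi*(2.5600 - 0.1156) = 7.6793

7.6793 m^2


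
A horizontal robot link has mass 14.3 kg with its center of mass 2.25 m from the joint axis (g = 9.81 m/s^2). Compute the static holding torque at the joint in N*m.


tau = m*g*L = 14.3 * 9.81 * 2.25 = 315.6368

315.6368 N*m


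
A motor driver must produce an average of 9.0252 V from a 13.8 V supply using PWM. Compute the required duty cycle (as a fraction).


D = V_avg/V_supply = 9.0252/13.8 = 0.6540

0.6540


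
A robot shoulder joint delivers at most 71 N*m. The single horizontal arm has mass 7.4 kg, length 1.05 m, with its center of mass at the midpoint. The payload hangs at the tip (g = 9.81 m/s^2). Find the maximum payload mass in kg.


tau_arm = m_arm*g*(L/2) = 7.4*9.81*1.05/2 = 38.1119 N*m
tau_payload = tau_max - tau_arm = 71 - 38.1119 = 32.8881
m_payload = tau_payload / (g*L) = 32.8881 / (9.81*1.05) = 3.1929

3.1929 kg


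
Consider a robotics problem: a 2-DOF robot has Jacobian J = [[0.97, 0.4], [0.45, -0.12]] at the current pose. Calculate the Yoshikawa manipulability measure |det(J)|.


det(J) = 0.97*-0.12 - (0.4)*(0.45) = -0.2964
|det(J)| = 0.2964

0.2964


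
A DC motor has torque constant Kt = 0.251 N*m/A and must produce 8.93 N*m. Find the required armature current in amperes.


I = tau / Kt = 8.93/0.251 = 35.5777

35.5777 A


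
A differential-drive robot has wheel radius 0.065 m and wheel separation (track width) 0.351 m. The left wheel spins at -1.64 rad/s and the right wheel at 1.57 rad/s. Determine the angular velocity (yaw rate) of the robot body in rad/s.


omega = r*(wR - wL)/L = 0.065*(1.57 - (-1.64))/0.351 = 0.5944

0.5944 rad/s


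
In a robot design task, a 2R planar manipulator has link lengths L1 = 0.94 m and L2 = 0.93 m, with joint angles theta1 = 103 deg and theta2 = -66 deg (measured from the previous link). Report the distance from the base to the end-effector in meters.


x = L1*cos(th1) + L2*cos(th1+th2) = 0.531277
y = L1*sin(th1) + L2*sin(th1+th2) = 1.475596
d = sqrt(x^2 + y^2) = sqrt(0.282255 + 2.177384) = 1.5683

1.5683 m


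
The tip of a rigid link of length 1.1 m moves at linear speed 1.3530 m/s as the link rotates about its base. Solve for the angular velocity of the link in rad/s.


omega = v / L = 1.3530 / 1.1 = 1.2300

1.2300 rad/s


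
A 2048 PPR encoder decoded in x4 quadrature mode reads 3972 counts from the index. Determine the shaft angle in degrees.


angle = counts * 360 / (PPR*4) = 3972 * 360 / 8192 = 174.5508

174.5508 degrees


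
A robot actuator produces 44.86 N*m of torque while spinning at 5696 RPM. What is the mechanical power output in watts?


omega = 5696 * 2*pi/60 = 596.483725 rad/s
P = tau * omega = 44.86 * 596.483725 = 26758.2599

26758.2599 W


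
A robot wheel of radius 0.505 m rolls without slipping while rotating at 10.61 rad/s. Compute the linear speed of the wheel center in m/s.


v = omega * r = 10.61 * 0.505 = 5.3580

5.3580 m/s


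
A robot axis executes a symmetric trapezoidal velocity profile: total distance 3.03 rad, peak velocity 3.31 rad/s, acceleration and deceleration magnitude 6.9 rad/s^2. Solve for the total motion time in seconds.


t_acc = v/a = 3.31/6.9 = 0.479710 s
d_acc = v^2/(2a) = 0.793920 rad (each ramp)
d_cruise = 3.03 - 2*0.793920 = 1.442160 rad
t_cruise = 1.442160/3.31 = 0.435698 s
t_total = 2*0.479710 + 0.435698 = 1.3951

1.3951 s


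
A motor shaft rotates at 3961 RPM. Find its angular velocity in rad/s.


omega = 3961 * 2*pi/60 = 414.7950

414.7950 rad/s


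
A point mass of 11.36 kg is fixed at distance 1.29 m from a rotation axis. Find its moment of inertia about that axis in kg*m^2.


I = m*r^2 = 11.36*1.29^2 = 18.9042

18.9042 kg*m^2
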